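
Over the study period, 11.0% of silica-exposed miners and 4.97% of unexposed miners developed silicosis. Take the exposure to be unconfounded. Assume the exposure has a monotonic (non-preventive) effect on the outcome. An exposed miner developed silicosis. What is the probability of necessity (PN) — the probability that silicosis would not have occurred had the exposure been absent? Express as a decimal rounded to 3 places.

PN ≈ 0.548

p₁ = 0.11, p₀ = 0.0497.
Under exogeneity and monotonicity, PN = (p₁ − p₀) / p₁.
PN = (0.11 − 0.0497) / 0.11 = 0.0603 / 0.11 ≈ 0.5482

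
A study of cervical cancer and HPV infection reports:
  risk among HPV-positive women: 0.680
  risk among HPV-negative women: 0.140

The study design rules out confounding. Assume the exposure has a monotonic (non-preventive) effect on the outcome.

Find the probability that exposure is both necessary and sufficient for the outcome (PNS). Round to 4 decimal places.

PNS ≈ 0.5400

Let p₁ = 0.68, p₀ = 0.14.
Under exogeneity and monotonicity, PNS = p₁ − p₀.
PNS = 0.68 − 0.14 = 0.54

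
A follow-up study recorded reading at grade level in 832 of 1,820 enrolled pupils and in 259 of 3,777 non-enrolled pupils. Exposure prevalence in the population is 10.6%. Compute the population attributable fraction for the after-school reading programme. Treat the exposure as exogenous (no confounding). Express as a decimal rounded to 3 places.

p₁ = P(outcome | exposed) = 832/1820 = 0.45714
p₀ = P(outcome | unexposed) = 259/3777 = 0.068573
Overall risk P(Y=1) = π·p₁ + (1−π)·p₀ = 0.106×0.45714 + 0.894×0.068573 = 0.10976.
Under exogeneity, PAF = [P(Y=1) − p₀] / P(Y=1).
PAF = (0.10976 − 0.068573) / 0.10976 ≈ 0.3753

PAF ≈ 0.375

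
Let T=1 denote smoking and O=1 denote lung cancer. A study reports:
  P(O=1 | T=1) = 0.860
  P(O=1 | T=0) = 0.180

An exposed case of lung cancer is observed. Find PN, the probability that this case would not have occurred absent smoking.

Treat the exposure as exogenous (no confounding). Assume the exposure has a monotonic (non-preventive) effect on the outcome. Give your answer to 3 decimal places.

Let p₁ = 0.86, p₀ = 0.18.
Under exogeneity and monotonicity, PN = (p₁ − p₀) / p₁.
PN = (0.86 − 0.18) / 0.86 = 0.68 / 0.86 ≈ 0.7907

PN ≈ 0.791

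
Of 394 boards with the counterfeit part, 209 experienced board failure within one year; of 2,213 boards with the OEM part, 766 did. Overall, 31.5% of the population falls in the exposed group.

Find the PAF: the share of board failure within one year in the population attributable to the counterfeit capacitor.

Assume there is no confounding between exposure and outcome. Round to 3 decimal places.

p₁ = P(outcome | exposed) = 209/394 = 0.53046
p₀ = P(outcome | unexposed) = 766/2213 = 0.34614
Overall risk P(Y=1) = π·p₁ + (1−π)·p₀ = 0.315×0.53046 + 0.685×0.34614 = 0.4042.
Under exogeneity, PAF = [P(Y=1) − p₀] / P(Y=1).
PAF = (0.4042 − 0.34614) / 0.4042 ≈ 0.1436

PAF ≈ 0.144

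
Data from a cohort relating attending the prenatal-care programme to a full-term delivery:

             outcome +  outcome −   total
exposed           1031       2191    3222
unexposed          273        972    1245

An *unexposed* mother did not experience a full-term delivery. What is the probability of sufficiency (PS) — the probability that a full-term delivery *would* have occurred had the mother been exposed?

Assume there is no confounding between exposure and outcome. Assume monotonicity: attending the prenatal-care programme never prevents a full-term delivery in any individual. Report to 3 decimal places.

p₁ = P(outcome | exposed) = 1031/3222 = 0.31999
p₀ = P(outcome | unexposed) = 273/1245 = 0.21928
Under exogeneity and monotonicity, PS = (p₁ − p₀)/(1 − p₀).
PS = (0.31999 − 0.21928) / 0.78072 ≈ 0.1290

PS ≈ 0.129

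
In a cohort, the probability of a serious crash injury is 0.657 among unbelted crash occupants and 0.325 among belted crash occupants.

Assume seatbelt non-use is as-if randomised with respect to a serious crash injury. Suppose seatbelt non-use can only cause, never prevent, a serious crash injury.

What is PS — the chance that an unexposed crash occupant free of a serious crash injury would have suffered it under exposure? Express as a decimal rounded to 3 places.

Let p₁ = 0.657, p₀ = 0.325.
Under exogeneity and monotonicity, PS = (p₁ − p₀) / (1 − p₀).
PS = (0.657 − 0.325) / (1 − 0.325) = 0.332 / 0.675 ≈ 0.4919

PS ≈ 0.492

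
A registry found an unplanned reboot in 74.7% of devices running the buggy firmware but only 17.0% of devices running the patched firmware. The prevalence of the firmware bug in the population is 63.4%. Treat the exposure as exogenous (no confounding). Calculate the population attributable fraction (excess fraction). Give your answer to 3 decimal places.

PAF ≈ 0.683

p₁ = 0.747, p₀ = 0.17.
Overall risk P(Y=1) = π·p₁ + (1−π)·p₀ = 0.634×0.747 + 0.366×0.17 = 0.53582.
Under exogeneity, PAF = [P(Y=1) − p₀] / P(Y=1).
PAF = (0.53582 − 0.17) / 0.53582 ≈ 0.6827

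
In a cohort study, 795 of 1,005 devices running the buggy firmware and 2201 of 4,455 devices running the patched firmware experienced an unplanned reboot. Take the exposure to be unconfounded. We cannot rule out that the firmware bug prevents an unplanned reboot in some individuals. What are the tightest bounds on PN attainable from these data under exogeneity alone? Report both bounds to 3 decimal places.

0.375 ≤ PN ≤ 0.640

p₁ = P(outcome | exposed) = 795/1005 = 0.79104
p₀ = P(outcome | unexposed) = 2201/4455 = 0.49405
Under exogeneity alone the bounds on PN are max{0,(p₁−p₀)/p₁} ≤ PN ≤ min{1,(1−p₀)/p₁}.
  lower = (p₁ − p₀)/p₁ = 0.29699 / 0.79104 ≈ 0.3754
  upper = min{1, (1 − p₀)/p₁} = 0.50595 / 0.79104 ≈ 0.6396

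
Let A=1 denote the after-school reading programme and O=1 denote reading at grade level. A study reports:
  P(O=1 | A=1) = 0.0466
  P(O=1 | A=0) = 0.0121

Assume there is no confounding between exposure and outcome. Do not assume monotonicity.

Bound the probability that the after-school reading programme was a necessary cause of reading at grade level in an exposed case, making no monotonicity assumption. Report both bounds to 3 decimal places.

0.740 ≤ PN ≤ 1.000

Let p₁ = 0.0466, p₀ = 0.0121.
Under exogeneity alone the bounds on PN are max{0,(p₁−p₀)/p₁} ≤ PN ≤ min{1,(1−p₀)/p₁}.
  lower = (p₁ − p₀)/p₁ = 0.0345 / 0.0466 ≈ 0.7403
  upper = min{1, (1 − p₀)/p₁} = 0.9879 / 0.0466 ≈ 21.1996 → capped at 1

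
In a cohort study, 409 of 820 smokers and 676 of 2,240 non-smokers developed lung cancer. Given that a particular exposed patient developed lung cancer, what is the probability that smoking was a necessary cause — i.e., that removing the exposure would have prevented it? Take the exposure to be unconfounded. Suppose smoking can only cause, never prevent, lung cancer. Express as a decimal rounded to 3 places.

PN ≈ 0.395

p₁ = P(outcome | exposed) = 409/820 = 0.49878
p₀ = P(outcome | unexposed) = 676/2240 = 0.30179
Under exogeneity and monotonicity, PN = (p₁ − p₀) / p₁.
PN = (0.49878 − 0.30179) / 0.49878 = 0.19699 / 0.49878 ≈ 0.3950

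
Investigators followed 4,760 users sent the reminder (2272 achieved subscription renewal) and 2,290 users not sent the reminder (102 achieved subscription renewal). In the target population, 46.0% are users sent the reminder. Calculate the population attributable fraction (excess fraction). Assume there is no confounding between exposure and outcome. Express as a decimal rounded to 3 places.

p₁ = P(outcome | exposed) = 2272/4760 = 0.47731
p₀ = P(outcome | unexposed) = 102/2290 = 0.044541
Overall risk P(Y=1) = π·p₁ + (1−π)·p₀ = 0.46×0.47731 + 0.54×0.044541 = 0.24362.
Under exogeneity, PAF = [P(Y=1) − p₀] / P(Y=1).
PAF = (0.24362 − 0.044541) / 0.24362 ≈ 0.8172

PAF ≈ 0.817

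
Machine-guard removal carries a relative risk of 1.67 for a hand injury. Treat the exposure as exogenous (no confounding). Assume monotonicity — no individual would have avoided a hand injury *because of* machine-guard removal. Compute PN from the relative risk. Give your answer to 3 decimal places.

PN ≈ 0.401

Under exogeneity and monotonicity, PN = (RR − 1) / RR = 1 − 1/RR.
PN = (1.67 − 1) / 1.67 = 0.67 / 1.67 ≈ 0.4012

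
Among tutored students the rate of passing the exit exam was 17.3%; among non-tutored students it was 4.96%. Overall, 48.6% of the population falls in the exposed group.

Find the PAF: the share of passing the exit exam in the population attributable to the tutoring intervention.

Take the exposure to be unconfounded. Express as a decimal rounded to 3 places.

p₁ = 0.173, p₀ = 0.0496.
Overall risk P(Y=1) = π·p₁ + (1−π)·p₀ = 0.486×0.173 + 0.514×0.0496 = 0.10957.
Under exogeneity, PAF = [P(Y=1) − p₀] / P(Y=1).
PAF = (0.10957 − 0.0496) / 0.10957 ≈ 0.5473

PAF ≈ 0.547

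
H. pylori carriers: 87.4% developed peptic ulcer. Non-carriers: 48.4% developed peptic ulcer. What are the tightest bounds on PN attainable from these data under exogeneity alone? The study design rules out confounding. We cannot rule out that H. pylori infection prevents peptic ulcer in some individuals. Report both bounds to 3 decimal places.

0.446 ≤ PN ≤ 0.590

p₁ = 0.874, p₀ = 0.484.
Under exogeneity alone the bounds on PN are max{0,(p₁−p₀)/p₁} ≤ PN ≤ min{1,(1−p₀)/p₁}.
  lower = (p₁ − p₀)/p₁ = 0.39 / 0.874 ≈ 0.4462
  upper = min{1, (1 − p₀)/p₁} = 0.516 / 0.874 ≈ 0.5904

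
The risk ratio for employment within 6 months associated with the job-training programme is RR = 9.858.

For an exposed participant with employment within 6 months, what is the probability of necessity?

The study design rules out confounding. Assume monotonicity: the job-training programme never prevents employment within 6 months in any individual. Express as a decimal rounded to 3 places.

PN ≈ 0.899

Under exogeneity and monotonicity, PN = (RR − 1) / RR = 1 − 1/RR.
PN = (9.858 − 1) / 9.858 = 8.858 / 9.858 ≈ 0.8986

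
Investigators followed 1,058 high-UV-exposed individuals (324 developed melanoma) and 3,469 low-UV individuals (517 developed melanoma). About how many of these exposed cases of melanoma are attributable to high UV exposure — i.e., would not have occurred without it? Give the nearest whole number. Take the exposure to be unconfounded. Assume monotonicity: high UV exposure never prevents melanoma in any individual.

about 166 cases

p₁ = P(outcome | exposed) = 324/1058 = 0.30624
p₀ = P(outcome | unexposed) = 517/3469 = 0.14903
PN = (p₁ − p₀)/p₁ = (0.30624 − 0.14903) / 0.30624 ≈ 0.51334.
Attributable cases ≈ PN × (exposed cases) = 0.51334 × 324 ≈ 166.32.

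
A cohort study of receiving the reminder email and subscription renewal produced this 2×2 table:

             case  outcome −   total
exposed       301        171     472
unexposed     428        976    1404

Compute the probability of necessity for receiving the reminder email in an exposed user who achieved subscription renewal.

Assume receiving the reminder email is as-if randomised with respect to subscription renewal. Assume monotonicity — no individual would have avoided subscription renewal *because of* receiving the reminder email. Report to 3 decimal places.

p₁ = P(outcome | exposed) = 301/472 = 0.63771
p₀ = P(outcome | unexposed) = 428/1404 = 0.30484
Under exogeneity and monotonicity, PN = (p₁ − p₀) / p₁.
PN = (0.63771 − 0.30484) / 0.63771 = 0.33287 / 0.63771 ≈ 0.5220

PN ≈ 0.522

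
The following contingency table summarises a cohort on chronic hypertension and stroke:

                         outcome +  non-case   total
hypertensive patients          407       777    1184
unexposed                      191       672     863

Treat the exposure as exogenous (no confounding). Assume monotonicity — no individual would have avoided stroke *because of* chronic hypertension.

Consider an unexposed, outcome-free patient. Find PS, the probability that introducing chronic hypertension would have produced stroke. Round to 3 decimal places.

PS ≈ 0.157

p₁ = P(outcome | exposed) = 407/1184 = 0.34375
p₀ = P(outcome | unexposed) = 191/863 = 0.22132
Under exogeneity and monotonicity, PS = (p₁ − p₀)/(1 − p₀).
PS = (0.34375 − 0.22132) / 0.77868 ≈ 0.1572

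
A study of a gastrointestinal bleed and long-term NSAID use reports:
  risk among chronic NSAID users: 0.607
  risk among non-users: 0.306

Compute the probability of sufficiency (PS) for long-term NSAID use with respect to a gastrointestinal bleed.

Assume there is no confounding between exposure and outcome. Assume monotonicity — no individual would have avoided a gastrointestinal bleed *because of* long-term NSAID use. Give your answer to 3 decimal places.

Let p₁ = 0.607, p₀ = 0.306.
Under exogeneity and monotonicity, PS = (p₁ − p₀) / (1 − p₀).
PS = (0.607 − 0.306) / (1 − 0.306) = 0.301 / 0.694 ≈ 0.4337

PS ≈ 0.434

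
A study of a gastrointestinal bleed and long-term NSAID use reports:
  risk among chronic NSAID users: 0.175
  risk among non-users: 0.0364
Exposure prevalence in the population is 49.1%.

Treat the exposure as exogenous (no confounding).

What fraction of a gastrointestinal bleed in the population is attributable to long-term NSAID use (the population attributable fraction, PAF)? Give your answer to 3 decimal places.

Let p₁ = 0.175, p₀ = 0.0364.
Overall risk P(Y=1) = π·p₁ + (1−π)·p₀ = 0.491×0.175 + 0.509×0.0364 = 0.10445.
Under exogeneity, PAF = [P(Y=1) − p₀] / P(Y=1).
PAF = (0.10445 − 0.0364) / 0.10445 ≈ 0.6515

PAF ≈ 0.652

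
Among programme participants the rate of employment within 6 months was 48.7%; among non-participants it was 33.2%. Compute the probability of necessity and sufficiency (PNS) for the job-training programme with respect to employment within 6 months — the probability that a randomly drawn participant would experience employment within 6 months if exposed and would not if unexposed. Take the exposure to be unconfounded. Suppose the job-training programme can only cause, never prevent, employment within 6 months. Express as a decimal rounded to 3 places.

PNS ≈ 0.155

p₁ = 0.487, p₀ = 0.332.
Under exogeneity and monotonicity, PNS = p₁ − p₀.
PNS = 0.487 − 0.332 = 0.155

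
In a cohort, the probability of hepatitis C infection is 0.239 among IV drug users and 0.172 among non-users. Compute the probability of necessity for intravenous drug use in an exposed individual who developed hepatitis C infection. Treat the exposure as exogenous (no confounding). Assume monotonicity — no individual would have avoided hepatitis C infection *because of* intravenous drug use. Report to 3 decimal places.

PN ≈ 0.280

Let p₁ = 0.239, p₀ = 0.172.
Under exogeneity and monotonicity, PN = (p₁ − p₀) / p₁.
PN = (0.239 − 0.172) / 0.239 = 0.067 / 0.239 ≈ 0.2803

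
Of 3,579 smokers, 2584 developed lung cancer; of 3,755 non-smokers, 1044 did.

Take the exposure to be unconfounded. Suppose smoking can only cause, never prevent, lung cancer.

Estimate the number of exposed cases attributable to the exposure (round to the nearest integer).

p₁ = P(outcome | exposed) = 2584/3579 = 0.72199
p₀ = P(outcome | unexposed) = 1044/3755 = 0.27803
PN = (p₁ − p₀)/p₁ = (0.72199 − 0.27803) / 0.72199 ≈ 0.61491.
Attributable cases ≈ PN × (exposed cases) = 0.61491 × 2584 ≈ 1588.93.

about 1589 cases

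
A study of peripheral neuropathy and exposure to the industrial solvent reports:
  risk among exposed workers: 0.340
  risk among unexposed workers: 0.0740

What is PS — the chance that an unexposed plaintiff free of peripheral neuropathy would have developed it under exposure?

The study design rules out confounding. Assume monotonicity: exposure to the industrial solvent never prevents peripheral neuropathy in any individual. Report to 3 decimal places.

PS ≈ 0.287

Let p₁ = 0.34, p₀ = 0.074.
Under exogeneity and monotonicity, PS = (p₁ − p₀) / (1 − p₀).
PS = (0.34 − 0.074) / (1 − 0.074) = 0.266 / 0.926 ≈ 0.2873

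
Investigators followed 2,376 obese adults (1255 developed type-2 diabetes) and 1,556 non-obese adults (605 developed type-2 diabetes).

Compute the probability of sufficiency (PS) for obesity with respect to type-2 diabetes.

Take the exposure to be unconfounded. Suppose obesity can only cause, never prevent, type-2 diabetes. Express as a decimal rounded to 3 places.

p₁ = P(outcome | exposed) = 1255/2376 = 0.5282
p₀ = P(outcome | unexposed) = 605/1556 = 0.38882
Under exogeneity and monotonicity, PS = (p₁ − p₀) / (1 − p₀).
PS = (0.5282 − 0.38882) / (1 − 0.38882) = 0.13938 / 0.61118 ≈ 0.2281

PS ≈ 0.228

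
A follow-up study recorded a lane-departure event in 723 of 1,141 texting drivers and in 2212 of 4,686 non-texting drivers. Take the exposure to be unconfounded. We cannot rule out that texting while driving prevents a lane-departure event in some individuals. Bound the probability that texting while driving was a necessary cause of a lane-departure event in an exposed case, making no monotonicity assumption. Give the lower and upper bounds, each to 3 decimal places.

p₁ = P(outcome | exposed) = 723/1141 = 0.63365
p₀ = P(outcome | unexposed) = 2212/4686 = 0.47204
Under exogeneity alone the bounds on PN are max{0,(p₁−p₀)/p₁} ≤ PN ≤ min{1,(1−p₀)/p₁}.
  lower = (p₁ − p₀)/p₁ = 0.16161 / 0.63365 ≈ 0.2550
  upper = min{1, (1 − p₀)/p₁} = 0.52796 / 0.63365 ≈ 0.8332

0.255 ≤ PN ≤ 0.833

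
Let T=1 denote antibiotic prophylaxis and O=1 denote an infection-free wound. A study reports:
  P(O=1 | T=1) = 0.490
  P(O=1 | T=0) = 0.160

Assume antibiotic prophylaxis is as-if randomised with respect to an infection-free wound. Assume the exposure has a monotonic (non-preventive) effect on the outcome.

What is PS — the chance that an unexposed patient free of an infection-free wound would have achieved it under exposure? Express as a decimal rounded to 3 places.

Let p₁ = 0.49, p₀ = 0.16.
Under exogeneity and monotonicity, PS = (p₁ − p₀) / (1 − p₀).
PS = (0.49 − 0.16) / (1 − 0.16) = 0.33 / 0.84 ≈ 0.3929

PS ≈ 0.393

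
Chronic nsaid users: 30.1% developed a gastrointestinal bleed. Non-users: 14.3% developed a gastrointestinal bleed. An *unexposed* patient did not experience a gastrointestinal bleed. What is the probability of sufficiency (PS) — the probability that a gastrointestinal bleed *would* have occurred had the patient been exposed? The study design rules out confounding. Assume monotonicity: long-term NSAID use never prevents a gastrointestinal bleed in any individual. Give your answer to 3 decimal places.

PS ≈ 0.184

p₁ = 0.301, p₀ = 0.143.
Under exogeneity and monotonicity, PS = (p₁ − p₀) / (1 − p₀).
PS = (0.301 − 0.143) / (1 − 0.143) = 0.158 / 0.857 ≈ 0.1844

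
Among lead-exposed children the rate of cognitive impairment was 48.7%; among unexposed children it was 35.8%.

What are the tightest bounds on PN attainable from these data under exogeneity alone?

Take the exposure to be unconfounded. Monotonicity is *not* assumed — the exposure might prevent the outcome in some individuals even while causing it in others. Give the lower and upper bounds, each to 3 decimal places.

p₁ = 0.487, p₀ = 0.358.
Under exogeneity alone the bounds on PN are max{0,(p₁−p₀)/p₁} ≤ PN ≤ min{1,(1−p₀)/p₁}.
  lower = (p₁ − p₀)/p₁ = 0.129 / 0.487 ≈ 0.2649
  upper = min{1, (1 − p₀)/p₁} = 0.642 / 0.487 ≈ 1.3183 → capped at 1

0.265 ≤ PN ≤ 1.000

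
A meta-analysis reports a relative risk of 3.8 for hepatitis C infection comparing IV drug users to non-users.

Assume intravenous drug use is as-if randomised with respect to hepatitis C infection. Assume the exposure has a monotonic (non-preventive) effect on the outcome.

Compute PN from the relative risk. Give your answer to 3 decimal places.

Under exogeneity and monotonicity, PN = (RR − 1) / RR = 1 − 1/RR.
PN = (3.8 − 1) / 3.8 = 2.8 / 3.8 ≈ 0.7368

PN ≈ 0.737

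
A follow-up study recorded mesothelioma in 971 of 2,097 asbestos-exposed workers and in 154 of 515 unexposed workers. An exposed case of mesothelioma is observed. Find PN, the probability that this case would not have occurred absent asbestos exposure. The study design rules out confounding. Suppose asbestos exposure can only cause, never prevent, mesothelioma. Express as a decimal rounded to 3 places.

p₁ = P(outcome | exposed) = 971/2097 = 0.46304
p₀ = P(outcome | unexposed) = 154/515 = 0.29903
Under exogeneity and monotonicity, PN = (p₁ − p₀) / p₁.
PN = (0.46304 − 0.29903) / 0.46304 = 0.16401 / 0.46304 ≈ 0.3542

PN ≈ 0.354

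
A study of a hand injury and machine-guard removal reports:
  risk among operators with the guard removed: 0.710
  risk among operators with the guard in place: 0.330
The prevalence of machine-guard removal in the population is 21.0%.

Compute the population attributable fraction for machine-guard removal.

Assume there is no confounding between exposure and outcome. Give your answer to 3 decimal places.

Let p₁ = 0.71, p₀ = 0.33.
Overall risk P(Y=1) = π·p₁ + (1−π)·p₀ = 0.21×0.71 + 0.79×0.33 = 0.4098.
Under exogeneity, PAF = [P(Y=1) − p₀] / P(Y=1).
PAF = (0.4098 − 0.33) / 0.4098 ≈ 0.1947

PAF ≈ 0.195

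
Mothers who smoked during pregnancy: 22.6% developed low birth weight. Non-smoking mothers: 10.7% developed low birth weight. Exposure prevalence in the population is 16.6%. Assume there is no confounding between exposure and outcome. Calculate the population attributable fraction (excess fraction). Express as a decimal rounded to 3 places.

PAF ≈ 0.156

p₁ = 0.226, p₀ = 0.107.
Overall risk P(Y=1) = π·p₁ + (1−π)·p₀ = 0.166×0.226 + 0.834×0.107 = 0.12675.
Under exogeneity, PAF = [P(Y=1) − p₀] / P(Y=1).
PAF = (0.12675 − 0.107) / 0.12675 ≈ 0.1558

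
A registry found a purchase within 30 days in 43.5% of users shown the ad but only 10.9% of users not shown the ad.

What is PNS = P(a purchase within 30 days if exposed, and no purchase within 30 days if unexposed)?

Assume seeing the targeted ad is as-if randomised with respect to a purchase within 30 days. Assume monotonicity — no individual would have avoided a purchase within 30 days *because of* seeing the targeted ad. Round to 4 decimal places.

PNS ≈ 0.3260

p₁ = 0.435, p₀ = 0.109.
Under exogeneity and monotonicity, PNS = p₁ − p₀.
PNS = 0.435 − 0.109 = 0.326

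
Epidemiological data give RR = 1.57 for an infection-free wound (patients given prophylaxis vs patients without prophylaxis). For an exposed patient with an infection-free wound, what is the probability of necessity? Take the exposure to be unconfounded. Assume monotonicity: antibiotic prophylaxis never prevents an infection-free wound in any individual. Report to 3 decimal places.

Under exogeneity and monotonicity, PN = (RR − 1) / RR = 1 − 1/RR.
PN = (1.57 − 1) / 1.57 = 0.57 / 1.57 ≈ 0.3631

PN ≈ 0.363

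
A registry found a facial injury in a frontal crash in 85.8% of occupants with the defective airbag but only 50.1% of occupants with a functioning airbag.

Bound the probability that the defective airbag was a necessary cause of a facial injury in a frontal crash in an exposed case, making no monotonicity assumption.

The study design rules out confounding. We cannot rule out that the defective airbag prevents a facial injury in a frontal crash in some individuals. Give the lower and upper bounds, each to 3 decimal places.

0.416 ≤ PN ≤ 0.582

p₁ = 0.858, p₀ = 0.501.
Under exogeneity alone the bounds on PN are max{0,(p₁−p₀)/p₁} ≤ PN ≤ min{1,(1−p₀)/p₁}.
  lower = (p₁ − p₀)/p₁ = 0.357 / 0.858 ≈ 0.4161
  upper = min{1, (1 − p₀)/p₁} = 0.499 / 0.858 ≈ 0.5816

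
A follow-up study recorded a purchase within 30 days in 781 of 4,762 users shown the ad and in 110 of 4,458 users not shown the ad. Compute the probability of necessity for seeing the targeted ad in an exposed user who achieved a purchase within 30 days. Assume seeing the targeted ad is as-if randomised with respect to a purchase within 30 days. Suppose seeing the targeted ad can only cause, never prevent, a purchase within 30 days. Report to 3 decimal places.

PN ≈ 0.850

p₁ = P(outcome | exposed) = 781/4762 = 0.16401
p₀ = P(outcome | unexposed) = 110/4458 = 0.024675
Under exogeneity and monotonicity, PN = (p₁ − p₀) / p₁.
PN = (0.16401 − 0.024675) / 0.16401 = 0.13933 / 0.16401 ≈ 0.8496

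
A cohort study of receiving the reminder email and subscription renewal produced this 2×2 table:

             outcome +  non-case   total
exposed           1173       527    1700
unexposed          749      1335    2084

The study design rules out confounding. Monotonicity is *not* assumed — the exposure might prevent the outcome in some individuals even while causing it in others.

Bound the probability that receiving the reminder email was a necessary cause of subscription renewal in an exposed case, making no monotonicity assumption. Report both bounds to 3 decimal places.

p₁ = P(outcome | exposed) = 1173/1700 = 0.69
p₀ = P(outcome | unexposed) = 749/2084 = 0.3594
Under exogeneity alone the bounds on PN are max{0,(p₁−p₀)/p₁} ≤ PN ≤ min{1,(1−p₀)/p₁}.
  lower = (p₁ − p₀)/p₁ = 0.3306 / 0.69 ≈ 0.4791
  upper = min{1, (1 − p₀)/p₁} = 0.6406 / 0.69 ≈ 0.9284

0.479 ≤ PN ≤ 0.928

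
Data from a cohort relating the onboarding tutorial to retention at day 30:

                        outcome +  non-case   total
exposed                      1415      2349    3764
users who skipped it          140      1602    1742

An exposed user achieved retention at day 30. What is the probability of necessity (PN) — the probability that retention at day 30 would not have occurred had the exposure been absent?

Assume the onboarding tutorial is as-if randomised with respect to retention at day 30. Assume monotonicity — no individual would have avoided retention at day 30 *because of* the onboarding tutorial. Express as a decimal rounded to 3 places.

PN ≈ 0.786

p₁ = P(outcome | exposed) = 1415/3764 = 0.37593
p₀ = P(outcome | unexposed) = 140/1742 = 0.080367
Under exogeneity and monotonicity, PN = (p₁ − p₀)/p₁.
PN = (0.37593 − 0.080367) / 0.37593 ≈ 0.7862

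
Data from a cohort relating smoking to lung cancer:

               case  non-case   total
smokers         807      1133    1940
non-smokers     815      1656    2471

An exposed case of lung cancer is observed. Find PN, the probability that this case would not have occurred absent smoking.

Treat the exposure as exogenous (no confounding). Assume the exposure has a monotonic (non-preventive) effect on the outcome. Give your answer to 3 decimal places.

p₁ = P(outcome | exposed) = 807/1940 = 0.41598
p₀ = P(outcome | unexposed) = 815/2471 = 0.32983
Under exogeneity and monotonicity, PN = (p₁ − p₀)/p₁.
PN = (0.41598 − 0.32983) / 0.41598 ≈ 0.2071

PN ≈ 0.207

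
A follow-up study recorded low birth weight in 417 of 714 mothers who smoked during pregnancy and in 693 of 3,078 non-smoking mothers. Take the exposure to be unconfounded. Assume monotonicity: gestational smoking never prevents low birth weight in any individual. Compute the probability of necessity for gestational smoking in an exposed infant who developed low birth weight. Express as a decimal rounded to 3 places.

p₁ = P(outcome | exposed) = 417/714 = 0.58403
p₀ = P(outcome | unexposed) = 693/3078 = 0.22515
Under exogeneity and monotonicity, PN = (p₁ − p₀) / p₁.
PN = (0.58403 − 0.22515) / 0.58403 = 0.35889 / 0.58403 ≈ 0.6145

PN ≈ 0.614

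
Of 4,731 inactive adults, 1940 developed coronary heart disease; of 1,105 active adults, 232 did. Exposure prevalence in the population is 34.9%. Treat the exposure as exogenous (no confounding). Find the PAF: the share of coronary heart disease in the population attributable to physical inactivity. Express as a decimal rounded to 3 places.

PAF ≈ 0.250

p₁ = P(outcome | exposed) = 1940/4731 = 0.41006
p₀ = P(outcome | unexposed) = 232/1105 = 0.20995
Overall risk P(Y=1) = π·p₁ + (1−π)·p₀ = 0.349×0.41006 + 0.651×0.20995 = 0.27979.
Under exogeneity, PAF = [P(Y=1) − p₀] / P(Y=1).
PAF = (0.27979 − 0.20995) / 0.27979 ≈ 0.2496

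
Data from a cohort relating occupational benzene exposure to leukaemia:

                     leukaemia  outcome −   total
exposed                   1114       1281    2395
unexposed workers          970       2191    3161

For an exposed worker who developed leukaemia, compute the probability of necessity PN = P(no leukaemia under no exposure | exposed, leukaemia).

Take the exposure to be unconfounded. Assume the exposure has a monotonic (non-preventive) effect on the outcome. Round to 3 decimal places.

PN ≈ 0.340

p₁ = P(outcome | exposed) = 1114/2395 = 0.46514
p₀ = P(outcome | unexposed) = 970/3161 = 0.30686
Under exogeneity and monotonicity, PN = (p₁ − p₀)/p₁.
PN = (0.46514 − 0.30686) / 0.46514 ≈ 0.3403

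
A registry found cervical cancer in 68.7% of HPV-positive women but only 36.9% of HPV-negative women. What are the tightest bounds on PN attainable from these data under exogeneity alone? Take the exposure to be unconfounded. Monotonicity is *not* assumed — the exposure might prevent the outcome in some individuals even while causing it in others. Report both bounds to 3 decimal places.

0.463 ≤ PN ≤ 0.918

p₁ = 0.687, p₀ = 0.369.
Under exogeneity alone the bounds on PN are max{0,(p₁−p₀)/p₁} ≤ PN ≤ min{1,(1−p₀)/p₁}.
  lower = (p₁ − p₀)/p₁ = 0.318 / 0.687 ≈ 0.4629
  upper = min{1, (1 − p₀)/p₁} = 0.631 / 0.687 ≈ 0.9185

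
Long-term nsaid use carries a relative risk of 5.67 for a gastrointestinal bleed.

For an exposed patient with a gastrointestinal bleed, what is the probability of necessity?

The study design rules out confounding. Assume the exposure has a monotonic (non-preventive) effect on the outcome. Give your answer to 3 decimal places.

PN ≈ 0.824

Under exogeneity and monotonicity, PN = (RR − 1) / RR = 1 − 1/RR.
PN = (5.67 − 1) / 5.67 = 4.67 / 5.67 ≈ 0.8236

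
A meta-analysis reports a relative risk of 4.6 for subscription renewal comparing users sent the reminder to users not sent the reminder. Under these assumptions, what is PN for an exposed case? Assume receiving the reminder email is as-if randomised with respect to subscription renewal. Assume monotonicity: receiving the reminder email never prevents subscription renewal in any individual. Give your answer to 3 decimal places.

Under exogeneity and monotonicity, PN = (RR − 1) / RR = 1 − 1/RR.
PN = (4.6 − 1) / 4.6 = 3.6 / 4.6 ≈ 0.7826

PN ≈ 0.783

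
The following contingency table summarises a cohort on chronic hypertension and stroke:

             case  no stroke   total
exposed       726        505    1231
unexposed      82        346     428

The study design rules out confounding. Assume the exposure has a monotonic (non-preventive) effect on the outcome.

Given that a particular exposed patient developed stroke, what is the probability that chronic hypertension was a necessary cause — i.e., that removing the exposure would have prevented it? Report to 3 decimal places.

p₁ = P(outcome | exposed) = 726/1231 = 0.58976
p₀ = P(outcome | unexposed) = 82/428 = 0.19159
Under exogeneity and monotonicity, PN = (p₁ − p₀) / p₁.
PN = (0.58976 − 0.19159) / 0.58976 = 0.39818 / 0.58976 ≈ 0.6751

PN ≈ 0.675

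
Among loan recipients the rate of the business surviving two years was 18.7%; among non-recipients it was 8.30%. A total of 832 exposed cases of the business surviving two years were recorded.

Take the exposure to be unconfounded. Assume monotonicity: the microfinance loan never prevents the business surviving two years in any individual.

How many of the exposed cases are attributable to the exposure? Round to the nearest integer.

p₁ = 0.187, p₀ = 0.083.
PN = (p₁ − p₀)/p₁ = (0.187 − 0.083) / 0.187 ≈ 0.55615.
Attributable cases ≈ PN × (exposed cases) = 0.55615 × 832 ≈ 462.72.

about 463 cases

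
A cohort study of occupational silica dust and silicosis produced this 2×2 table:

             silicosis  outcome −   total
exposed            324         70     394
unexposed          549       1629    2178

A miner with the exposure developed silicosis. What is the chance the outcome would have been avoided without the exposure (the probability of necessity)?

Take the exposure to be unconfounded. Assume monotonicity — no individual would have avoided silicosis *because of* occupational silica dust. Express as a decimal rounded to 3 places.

PN ≈ 0.693

p₁ = P(outcome | exposed) = 324/394 = 0.82234
p₀ = P(outcome | unexposed) = 549/2178 = 0.25207
Under exogeneity and monotonicity, PN = (p₁ − p₀)/p₁.
PN = (0.82234 − 0.25207) / 0.82234 ≈ 0.6935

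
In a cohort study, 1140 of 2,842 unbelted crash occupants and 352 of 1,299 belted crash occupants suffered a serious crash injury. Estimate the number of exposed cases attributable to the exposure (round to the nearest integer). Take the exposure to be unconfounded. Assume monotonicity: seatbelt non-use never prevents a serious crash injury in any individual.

p₁ = P(outcome | exposed) = 1140/2842 = 0.40113
p₀ = P(outcome | unexposed) = 352/1299 = 0.27098
PN = (p₁ − p₀)/p₁ = (0.40113 − 0.27098) / 0.40113 ≈ 0.32446.
Attributable cases ≈ PN × (exposed cases) = 0.32446 × 1140 ≈ 369.88.

about 370 cases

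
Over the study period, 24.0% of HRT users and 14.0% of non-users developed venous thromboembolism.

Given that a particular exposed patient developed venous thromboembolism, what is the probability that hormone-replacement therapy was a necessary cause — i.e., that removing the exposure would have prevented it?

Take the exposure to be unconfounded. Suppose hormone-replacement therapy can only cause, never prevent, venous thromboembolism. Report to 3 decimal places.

PN ≈ 0.417

p₁ = 0.24, p₀ = 0.14.
Under exogeneity and monotonicity, PN = (p₁ − p₀) / p₁.
PN = (0.24 − 0.14) / 0.24 = 0.1 / 0.24 ≈ 0.4167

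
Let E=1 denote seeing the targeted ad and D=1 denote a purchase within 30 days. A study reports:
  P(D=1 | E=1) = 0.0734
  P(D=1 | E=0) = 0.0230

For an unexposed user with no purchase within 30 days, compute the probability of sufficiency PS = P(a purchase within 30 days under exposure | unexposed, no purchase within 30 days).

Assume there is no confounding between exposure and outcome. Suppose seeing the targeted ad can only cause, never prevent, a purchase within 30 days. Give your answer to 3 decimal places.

Let p₁ = 0.0734, p₀ = 0.023.
Under exogeneity and monotonicity, PS = (p₁ − p₀) / (1 − p₀).
PS = (0.0734 − 0.023) / (1 − 0.023) = 0.0504 / 0.977 ≈ 0.0516

PS ≈ 0.052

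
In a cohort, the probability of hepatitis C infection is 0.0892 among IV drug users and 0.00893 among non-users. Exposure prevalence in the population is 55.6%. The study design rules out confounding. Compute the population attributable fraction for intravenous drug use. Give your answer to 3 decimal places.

PAF ≈ 0.833

Let p₁ = 0.0892, p₀ = 0.00893.
Overall risk P(Y=1) = π·p₁ + (1−π)·p₀ = 0.556×0.0892 + 0.444×0.00893 = 0.05356.
Under exogeneity, PAF = [P(Y=1) − p₀] / P(Y=1).
PAF = (0.05356 − 0.00893) / 0.05356 ≈ 0.8333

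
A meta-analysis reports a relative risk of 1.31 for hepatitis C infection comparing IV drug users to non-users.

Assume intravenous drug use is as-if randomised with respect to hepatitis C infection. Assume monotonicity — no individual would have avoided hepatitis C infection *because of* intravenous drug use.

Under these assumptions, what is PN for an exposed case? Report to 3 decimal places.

PN ≈ 0.237

Under exogeneity and monotonicity, PN = (RR − 1) / RR = 1 − 1/RR.
PN = (1.31 − 1) / 1.31 = 0.31 / 1.31 ≈ 0.2366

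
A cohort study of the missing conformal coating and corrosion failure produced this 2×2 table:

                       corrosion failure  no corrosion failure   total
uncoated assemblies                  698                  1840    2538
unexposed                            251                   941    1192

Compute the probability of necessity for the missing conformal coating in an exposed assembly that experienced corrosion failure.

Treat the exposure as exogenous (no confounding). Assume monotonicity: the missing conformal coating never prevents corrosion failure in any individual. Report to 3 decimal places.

p₁ = P(outcome | exposed) = 698/2538 = 0.27502
p₀ = P(outcome | unexposed) = 251/1192 = 0.21057
Under exogeneity and monotonicity, PN = (p₁ − p₀) / p₁.
PN = (0.27502 − 0.21057) / 0.27502 = 0.064449 / 0.27502 ≈ 0.2343

PN ≈ 0.234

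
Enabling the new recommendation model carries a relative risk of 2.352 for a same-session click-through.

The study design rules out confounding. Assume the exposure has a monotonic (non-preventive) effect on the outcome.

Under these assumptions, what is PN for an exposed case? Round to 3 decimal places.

PN ≈ 0.575

Under exogeneity and monotonicity, PN = (RR − 1) / RR = 1 − 1/RR.
PN = (2.352 − 1) / 2.352 = 1.352 / 2.352 ≈ 0.5748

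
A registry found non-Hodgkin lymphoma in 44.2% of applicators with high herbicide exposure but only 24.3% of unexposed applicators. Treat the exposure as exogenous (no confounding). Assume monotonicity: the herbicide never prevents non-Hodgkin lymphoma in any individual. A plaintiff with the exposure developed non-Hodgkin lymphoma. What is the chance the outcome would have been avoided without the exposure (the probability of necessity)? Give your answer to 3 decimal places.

PN ≈ 0.450

p₁ = 0.442, p₀ = 0.243.
Under exogeneity and monotonicity, PN = (p₁ − p₀) / p₁.
PN = (0.442 − 0.243) / 0.442 = 0.199 / 0.442 ≈ 0.4502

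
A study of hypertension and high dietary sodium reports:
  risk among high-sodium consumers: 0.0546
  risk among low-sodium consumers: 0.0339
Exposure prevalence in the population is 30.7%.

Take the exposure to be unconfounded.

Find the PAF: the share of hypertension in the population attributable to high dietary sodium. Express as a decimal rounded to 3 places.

Let p₁ = 0.0546, p₀ = 0.0339.
Overall risk P(Y=1) = π·p₁ + (1−π)·p₀ = 0.307×0.0546 + 0.693×0.0339 = 0.040255.
Under exogeneity, PAF = [P(Y=1) − p₀] / P(Y=1).
PAF = (0.040255 − 0.0339) / 0.040255 ≈ 0.1579

PAF ≈ 0.158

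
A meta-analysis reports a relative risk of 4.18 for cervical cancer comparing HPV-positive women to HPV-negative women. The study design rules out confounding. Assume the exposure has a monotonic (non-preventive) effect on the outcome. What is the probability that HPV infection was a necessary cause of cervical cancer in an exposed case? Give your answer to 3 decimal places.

Under exogeneity and monotonicity, PN = (RR − 1) / RR = 1 − 1/RR.
PN = (4.18 − 1) / 4.18 = 3.18 / 4.18 ≈ 0.7608

PN ≈ 0.761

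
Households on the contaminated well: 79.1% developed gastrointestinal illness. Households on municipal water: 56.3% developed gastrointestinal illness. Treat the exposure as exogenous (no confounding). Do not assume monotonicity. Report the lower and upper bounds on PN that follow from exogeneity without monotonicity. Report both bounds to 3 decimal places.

0.288 ≤ PN ≤ 0.552

p₁ = 0.791, p₀ = 0.563.
Under exogeneity alone the bounds on PN are max{0,(p₁−p₀)/p₁} ≤ PN ≤ min{1,(1−p₀)/p₁}.
  lower = (p₁ − p₀)/p₁ = 0.228 / 0.791 ≈ 0.2882
  upper = min{1, (1 − p₀)/p₁} = 0.437 / 0.791 ≈ 0.5525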